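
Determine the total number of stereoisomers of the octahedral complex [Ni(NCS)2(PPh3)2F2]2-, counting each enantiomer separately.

An octahedron has six vertices in three trans pairs; every non-trans pair is cis.
The distinct arrangements are (5 in all): NCS trans, PPh3 trans, F trans; NCS cis, PPh3 cis, F trans; NCS cis, PPh3 trans, F cis; NCS cis, PPh3 cis, F cis (chiral); NCS trans, PPh3 cis, F cis.
One of these lacks any improper symmetry element and so occurs as an enantiomeric pair, giving 5 + 1 = 6 stereoisomers in total.

6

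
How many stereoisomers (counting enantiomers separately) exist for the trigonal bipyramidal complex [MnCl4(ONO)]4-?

In a trigonal bipyramid the two axial positions differ from the three equatorial ones.
There are 2 geometric isomers: ONO equatorial; ONO axial.
Each arrangement has an internal mirror plane or centre of symmetry, so none is chiral.

2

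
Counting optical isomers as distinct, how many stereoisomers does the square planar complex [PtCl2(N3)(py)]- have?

2

A square has two trans pairs of vertices; adjacent vertices are cis.
Systematic placement gives 2 geometric isomers: Cl cis; Cl trans.
Each arrangement has an internal mirror plane or centre of symmetry, so none is chiral.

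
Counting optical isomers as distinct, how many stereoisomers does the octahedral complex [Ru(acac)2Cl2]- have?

3

An octahedron has six vertices in three trans pairs; every non-trans pair is cis.
Each acac is bidentate and must span two cis positions.
There are 2 geometric isomers: Cl trans; Cl cis (chiral).
One of these lacks any improper symmetry element and so occurs as an enantiomeric pair, giving 2 + 1 = 3 stereoisomers in total.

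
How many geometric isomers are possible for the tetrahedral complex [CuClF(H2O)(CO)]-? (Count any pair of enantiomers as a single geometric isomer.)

1

All four vertices of a tetrahedron are equivalent and mutually adjacent, so cis/trans isomerism cannot arise.
Only one geometric arrangement is possible; it has no improper symmetry element, so it exists as a pair of enantiomers (2 stereoisomers).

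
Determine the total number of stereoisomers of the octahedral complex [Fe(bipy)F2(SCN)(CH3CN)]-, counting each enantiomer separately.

6

The six octahedral sites form three mutually perpendicular trans pairs.
Each bipy is bidentate and must span two cis positions.
There are 4 geometric isomers: F cis (3 arrangements, 2 chiral); F trans.
Of these, 2 lack any improper symmetry element and so occur as enantiomeric pairs, giving 4 + 2 = 6 stereoisomers in total.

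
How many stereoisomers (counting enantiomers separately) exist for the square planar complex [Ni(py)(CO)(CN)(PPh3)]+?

3

Working through the distinct placements yields 3 geometric isomers: (CN/PPh3 trans, CO/py trans); (CN/py trans, CO/PPh3 trans); (CN/CO trans, PPh3/py trans).
Each arrangement has an internal mirror plane or centre of symmetry, so none is chiral.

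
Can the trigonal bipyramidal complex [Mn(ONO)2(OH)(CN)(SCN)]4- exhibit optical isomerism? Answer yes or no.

In a trigonal bipyramid the two axial positions differ from the three equatorial ones.
Systematic enumeration (placing each ligand type in turn and discarding arrangements equivalent by rotation or reflection) gives 7 geometric isomers.
Of these, 3 lack any improper symmetry element and so occur as enantiomeric pairs, giving 7 + 3 = 10 stereoisomers in total.

yes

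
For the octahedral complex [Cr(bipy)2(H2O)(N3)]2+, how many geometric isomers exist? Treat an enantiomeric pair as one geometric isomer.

2

An octahedron has six vertices in three trans pairs; every non-trans pair is cis.
Each bipy is bidentate and must span two cis positions.
Working through the distinct placements yields 2 geometric isomers: H2O and N3 mutually trans; H2O and N3 mutually cis (chiral).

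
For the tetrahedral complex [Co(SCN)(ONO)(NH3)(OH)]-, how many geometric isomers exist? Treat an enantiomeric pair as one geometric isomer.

Only one geometric arrangement is possible; it has no improper symmetry element, so it exists as a pair of enantiomers (2 stereoisomers).

1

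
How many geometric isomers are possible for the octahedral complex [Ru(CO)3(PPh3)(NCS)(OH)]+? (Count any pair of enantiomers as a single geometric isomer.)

4

There are 4 geometric isomers: CO mer (3 arrangements); CO fac (chiral).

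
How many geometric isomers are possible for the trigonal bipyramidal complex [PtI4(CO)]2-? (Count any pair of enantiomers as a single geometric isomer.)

2

A trigonal bipyramid has two axial and three equatorial sites, which are chemically inequivalent.
There are 2 geometric isomers: CO axial; CO equatorial.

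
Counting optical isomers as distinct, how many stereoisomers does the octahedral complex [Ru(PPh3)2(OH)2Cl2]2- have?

6

In an octahedral complex each vertex has one trans partner and four cis neighbours.
The distinct arrangements are (5 in all): PPh3 trans, OH trans, Cl trans; PPh3 cis, OH cis, Cl trans; PPh3 trans, OH cis, Cl cis; PPh3 cis, OH cis, Cl cis (chiral); PPh3 cis, OH trans, Cl cis.
One of these lacks any improper symmetry element and so occurs as an enantiomeric pair, giving 5 + 1 = 6 stereoisomers in total.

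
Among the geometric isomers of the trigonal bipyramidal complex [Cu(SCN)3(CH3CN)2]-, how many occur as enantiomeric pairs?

0

In a trigonal bipyramid the two axial positions differ from the three equatorial ones.
The distinct arrangements are (3 in all): CH3CN both axial; CH3CN one axial, one equatorial; CH3CN both equatorial.
Each arrangement has an internal mirror plane or centre of symmetry, so none is chiral.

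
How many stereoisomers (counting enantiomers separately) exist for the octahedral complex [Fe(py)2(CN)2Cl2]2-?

There are 5 geometric isomers: py trans, CN trans, Cl trans; py cis, CN trans, Cl cis; py trans, CN cis, Cl cis; py cis, CN cis, Cl cis (chiral); py cis, CN cis, Cl trans.
One of these lacks any improper symmetry element and so occurs as an enantiomeric pair, giving 5 + 1 = 6 stereoisomers in total.

6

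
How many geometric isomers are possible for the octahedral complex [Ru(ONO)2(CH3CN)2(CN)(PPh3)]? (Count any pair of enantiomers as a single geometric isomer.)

6

There are 6 geometric isomers: ONO cis, CH3CN trans; ONO trans, CH3CN trans; ONO cis, CH3CN cis (3 arrangements, 2 chiral); ONO trans, CH3CN cis.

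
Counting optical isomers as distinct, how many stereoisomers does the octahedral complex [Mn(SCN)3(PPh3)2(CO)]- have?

The six octahedral sites form three mutually perpendicular trans pairs.
Working through the distinct placements yields 3 geometric isomers: SCN mer, PPh3 cis; SCN mer, PPh3 trans; SCN fac, PPh3 cis.
Each arrangement has an internal mirror plane or centre of symmetry, so none is chiral.

3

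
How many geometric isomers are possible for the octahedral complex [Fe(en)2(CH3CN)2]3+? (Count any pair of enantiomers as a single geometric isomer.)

2

The six octahedral sites form three mutually perpendicular trans pairs.
Each en is bidentate and must span two cis positions.
There are 2 geometric isomers: CH3CN trans; CH3CN cis (chiral).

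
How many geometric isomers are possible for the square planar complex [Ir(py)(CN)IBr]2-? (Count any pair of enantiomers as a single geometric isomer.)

3

A square has two trans pairs of vertices; adjacent vertices are cis.
Systematic placement gives 3 geometric isomers: (Br/I trans, CN/py trans); (Br/py trans, CN/I trans); (Br/CN trans, I/py trans).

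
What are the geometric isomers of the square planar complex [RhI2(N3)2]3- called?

A square has two trans pairs of vertices; adjacent vertices are cis.
Working through the distinct placements yields 2 geometric isomers: I cis; I trans.

cis and trans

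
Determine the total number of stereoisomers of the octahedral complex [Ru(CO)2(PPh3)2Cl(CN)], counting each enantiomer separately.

8

In an octahedral complex each vertex has one trans partner and four cis neighbours.
There are 6 geometric isomers: CO cis, PPh3 trans; CO cis, PPh3 cis (3 arrangements, 2 chiral); CO trans, PPh3 trans; CO trans, PPh3 cis.
Of these, 2 lack any improper symmetry element and so occur as enantiomeric pairs, giving 6 + 2 = 8 stereoisomers in total.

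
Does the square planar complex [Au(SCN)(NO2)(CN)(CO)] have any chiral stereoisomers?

no

A square has two trans pairs of vertices; adjacent vertices are cis.
Working through the distinct placements yields 3 geometric isomers: (CN/NO2 trans, CO/SCN trans); (CN/SCN trans, CO/NO2 trans); (CN/CO trans, NO2/SCN trans).
Each arrangement has an internal mirror plane or centre of symmetry, so none is chiral.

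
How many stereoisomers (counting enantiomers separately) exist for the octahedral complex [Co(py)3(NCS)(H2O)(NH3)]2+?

The six octahedral sites form three mutually perpendicular trans pairs.
There are 4 geometric isomers: py mer (3 arrangements); py fac (chiral).
One of these lacks any improper symmetry element and so occurs as an enantiomeric pair, giving 4 + 1 = 5 stereoisomers in total.

5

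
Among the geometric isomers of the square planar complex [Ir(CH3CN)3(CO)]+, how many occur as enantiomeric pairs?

0

Only one geometric arrangement is possible.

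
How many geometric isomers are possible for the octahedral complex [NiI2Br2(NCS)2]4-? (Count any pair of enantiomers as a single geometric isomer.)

An octahedron has six vertices in three trans pairs; every non-trans pair is cis.
The distinct arrangements are (5 in all): I trans, Br trans, NCS trans; I cis, Br trans, NCS cis; I cis, Br cis, NCS trans; I cis, Br cis, NCS cis (chiral); I trans, Br cis, NCS cis.

5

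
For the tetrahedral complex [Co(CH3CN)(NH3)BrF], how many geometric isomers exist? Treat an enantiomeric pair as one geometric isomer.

In a tetrahedral complex all four positions are equivalent and every pair of ligands is adjacent — there is no cis/trans distinction.
Only one geometric arrangement is possible; it has no improper symmetry element, so it exists as a pair of enantiomers (2 stereoisomers).

1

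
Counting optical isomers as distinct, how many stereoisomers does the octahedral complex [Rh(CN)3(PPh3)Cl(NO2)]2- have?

An octahedron has six vertices in three trans pairs; every non-trans pair is cis.
Working through the distinct placements yields 4 geometric isomers: CN mer (3 arrangements); CN fac (chiral).
One of these lacks any improper symmetry element and so occurs as an enantiomeric pair, giving 4 + 1 = 5 stereoisomers in total.

5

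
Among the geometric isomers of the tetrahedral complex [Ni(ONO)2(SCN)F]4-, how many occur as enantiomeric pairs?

0

All four vertices of a tetrahedron are equivalent and mutually adjacent, so cis/trans isomerism cannot arise.
Only one geometric arrangement is possible.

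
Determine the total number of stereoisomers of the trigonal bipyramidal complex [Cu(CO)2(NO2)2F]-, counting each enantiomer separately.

6

A trigonal bipyramid has two axial and three equatorial sites, which are chemically inequivalent.
Placing the ligands in turn and identifying arrangements related by rotation or reflection leaves 5 distinct geometric isomers.
One of these lacks any improper symmetry element and so occurs as an enantiomeric pair, giving 5 + 1 = 6 stereoisomers in total.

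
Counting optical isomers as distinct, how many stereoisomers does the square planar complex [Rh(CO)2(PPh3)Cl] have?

2

The distinct arrangements are (2 in all): CO cis; CO trans.
Each arrangement has an internal mirror plane or centre of symmetry, so none is chiral.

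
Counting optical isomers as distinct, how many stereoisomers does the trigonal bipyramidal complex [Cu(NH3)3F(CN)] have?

4

In a trigonal bipyramid the two axial positions differ from the three equatorial ones.
There are 4 geometric isomers: F axial, CN axial; F equatorial, CN axial; F axial, CN equatorial; F equatorial, CN equatorial.
Each arrangement has an internal mirror plane or centre of symmetry, so none is chiral.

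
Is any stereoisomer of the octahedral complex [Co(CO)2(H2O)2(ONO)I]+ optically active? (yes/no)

The six octahedral sites form three mutually perpendicular trans pairs.
There are 6 geometric isomers: CO trans, H2O trans; CO trans, H2O cis; CO cis, H2O cis (3 arrangements, 2 chiral); CO cis, H2O trans.
Of these, 2 lack any improper symmetry element and so occur as enantiomeric pairs, giving 6 + 2 = 8 stereoisomers in total.

yes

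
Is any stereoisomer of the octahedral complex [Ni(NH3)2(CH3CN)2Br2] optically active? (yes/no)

In an octahedral complex each vertex has one trans partner and four cis neighbours.
Working through the distinct placements yields 5 geometric isomers: NH3 trans, CH3CN trans, Br trans; NH3 cis, CH3CN cis, Br trans; NH3 trans, CH3CN cis, Br cis; NH3 cis, CH3CN cis, Br cis (chiral); NH3 cis, CH3CN trans, Br cis.
One of these lacks any improper symmetry element and so occurs as an enantiomeric pair, giving 5 + 1 = 6 stereoisomers in total.

yes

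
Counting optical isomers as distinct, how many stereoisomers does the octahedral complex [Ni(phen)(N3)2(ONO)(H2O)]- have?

6

In an octahedral complex each vertex has one trans partner and four cis neighbours.
Each phen is bidentate and must span two cis positions.
Working through the distinct placements yields 4 geometric isomers: N3 cis (3 arrangements, 2 chiral); N3 trans.
Of these, 2 lack any improper symmetry element and so occur as enantiomeric pairs, giving 4 + 2 = 6 stereoisomers in total.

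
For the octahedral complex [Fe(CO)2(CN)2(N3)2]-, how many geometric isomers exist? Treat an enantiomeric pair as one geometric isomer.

5

Working through the distinct placements yields 5 geometric isomers: CO trans, CN trans, N3 trans; CO cis, CN trans, N3 cis; CO cis, CN cis, N3 trans; CO cis, CN cis, N3 cis (chiral); CO trans, CN cis, N3 cis.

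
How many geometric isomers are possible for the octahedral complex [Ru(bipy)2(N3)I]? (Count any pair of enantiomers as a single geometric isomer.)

2

The six octahedral sites form three mutually perpendicular trans pairs.
Each bipy is bidentate and must span two cis positions.
Systematic placement gives 2 geometric isomers: N3 and I mutually trans; N3 and I mutually cis (chiral).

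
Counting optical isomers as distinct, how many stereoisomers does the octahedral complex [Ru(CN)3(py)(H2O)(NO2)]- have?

The six octahedral sites form three mutually perpendicular trans pairs.
There are 4 geometric isomers: CN mer (3 arrangements); CN fac (chiral).
One of these lacks any improper symmetry element and so occurs as an enantiomeric pair, giving 4 + 1 = 5 stereoisomers in total.

5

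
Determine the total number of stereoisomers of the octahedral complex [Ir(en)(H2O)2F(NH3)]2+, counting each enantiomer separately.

6

An octahedron has six vertices in three trans pairs; every non-trans pair is cis.
Each en is bidentate and must span two cis positions.
Systematic placement gives 4 geometric isomers: H2O cis (3 arrangements, 2 chiral); H2O trans.
Of these, 2 lack any improper symmetry element and so occur as enantiomeric pairs, giving 4 + 2 = 6 stereoisomers in total.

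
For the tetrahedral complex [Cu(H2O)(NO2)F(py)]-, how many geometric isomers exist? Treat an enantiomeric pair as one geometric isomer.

1

All four vertices of a tetrahedron are equivalent and mutually adjacent, so cis/trans isomerism cannot arise.
Only one geometric arrangement is possible; it has no improper symmetry element, so it exists as a pair of enantiomers (2 stereoisomers).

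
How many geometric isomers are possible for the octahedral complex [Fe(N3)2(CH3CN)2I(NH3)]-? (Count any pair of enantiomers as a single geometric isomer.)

In an octahedral complex each vertex has one trans partner and four cis neighbours.
The distinct arrangements are (6 in all): N3 cis, CH3CN trans; N3 trans, CH3CN trans; N3 cis, CH3CN cis (3 arrangements, 2 chiral); N3 trans, CH3CN cis.

6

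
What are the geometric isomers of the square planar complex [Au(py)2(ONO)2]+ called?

In a square planar complex each vertex has one trans partner and two cis neighbours.
Systematic placement gives 2 geometric isomers: py cis; py trans.

cis and trans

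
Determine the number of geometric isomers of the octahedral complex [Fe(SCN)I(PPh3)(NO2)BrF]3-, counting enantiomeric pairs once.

An octahedron has six vertices in three trans pairs; every non-trans pair is cis.
Systematic enumeration (placing each ligand type in turn and discarding arrangements equivalent by rotation or reflection) gives 15 geometric isomers.

15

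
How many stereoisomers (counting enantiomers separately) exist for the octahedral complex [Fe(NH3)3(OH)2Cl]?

3

There are 3 geometric isomers: NH3 mer, OH trans; NH3 fac, OH cis; NH3 mer, OH cis.
Each arrangement has an internal mirror plane or centre of symmetry, so none is chiral.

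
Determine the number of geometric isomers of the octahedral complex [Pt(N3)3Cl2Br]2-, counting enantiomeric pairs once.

An octahedron has six vertices in three trans pairs; every non-trans pair is cis.
Working through the distinct placements yields 3 geometric isomers: N3 mer, Cl cis; N3 mer, Cl trans; N3 fac, Cl cis.

3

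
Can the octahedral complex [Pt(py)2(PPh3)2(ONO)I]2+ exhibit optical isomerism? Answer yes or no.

yes

In an octahedral complex each vertex has one trans partner and four cis neighbours.
The distinct arrangements are (6 in all): py trans, PPh3 trans; py cis, PPh3 cis (3 arrangements, 2 chiral); py trans, PPh3 cis; py cis, PPh3 trans.
Of these, 2 lack any improper symmetry element and so occur as enantiomeric pairs, giving 6 + 2 = 8 stereoisomers in total.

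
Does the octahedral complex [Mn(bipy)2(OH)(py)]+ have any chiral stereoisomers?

An octahedron has six vertices in three trans pairs; every non-trans pair is cis.
Each bipy is bidentate and must span two cis positions.
Working through the distinct placements yields 2 geometric isomers: OH and py mutually cis (chiral); OH and py mutually trans.
One of these lacks any improper symmetry element and so occurs as an enantiomeric pair, giving 2 + 1 = 3 stereoisomers in total.

yes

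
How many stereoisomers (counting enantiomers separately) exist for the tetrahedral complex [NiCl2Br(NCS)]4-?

1

In a tetrahedral complex all four positions are equivalent and every pair of ligands is adjacent — there is no cis/trans distinction.
Only one geometric arrangement is possible.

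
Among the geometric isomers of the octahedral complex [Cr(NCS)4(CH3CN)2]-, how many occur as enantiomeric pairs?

An octahedron has six vertices in three trans pairs; every non-trans pair is cis.
The distinct arrangements are (2 in all): CH3CN trans; CH3CN cis.
Each arrangement has an internal mirror plane or centre of symmetry, so none is chiral.

0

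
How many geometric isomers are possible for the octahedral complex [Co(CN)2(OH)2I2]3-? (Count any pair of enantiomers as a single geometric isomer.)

The six octahedral sites form three mutually perpendicular trans pairs.
Working through the distinct placements yields 5 geometric isomers: CN trans, OH trans, I trans; CN trans, OH cis, I cis; CN cis, OH trans, I cis; CN cis, OH cis, I cis (chiral); CN cis, OH cis, I trans.

5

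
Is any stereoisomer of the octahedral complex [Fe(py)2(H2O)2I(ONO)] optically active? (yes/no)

yes

In an octahedral complex each vertex has one trans partner and four cis neighbours.
Systematic placement gives 6 geometric isomers: py trans, H2O trans; py cis, H2O trans; py trans, H2O cis; py cis, H2O cis (3 arrangements, 2 chiral).
Of these, 2 lack any improper symmetry element and so occur as enantiomeric pairs, giving 6 + 2 = 8 stereoisomers in total.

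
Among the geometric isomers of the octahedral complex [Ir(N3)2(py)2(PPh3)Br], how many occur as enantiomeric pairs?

In an octahedral complex each vertex has one trans partner and four cis neighbours.
The distinct arrangements are (6 in all): N3 cis, py trans; N3 cis, py cis (3 arrangements, 2 chiral); N3 trans, py trans; N3 trans, py cis.
Of these, 2 lack any improper symmetry element and so occur as enantiomeric pairs, giving 6 + 2 = 8 stereoisomers in total.

2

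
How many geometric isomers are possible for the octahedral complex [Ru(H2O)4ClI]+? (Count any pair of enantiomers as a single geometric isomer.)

An octahedron has six vertices in three trans pairs; every non-trans pair is cis.
The distinct arrangements are (2 in all): Cl and I mutually cis; Cl and I mutually trans.

2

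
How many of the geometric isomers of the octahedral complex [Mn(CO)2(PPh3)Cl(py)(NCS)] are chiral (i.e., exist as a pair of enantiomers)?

6

An octahedron has six vertices in three trans pairs; every non-trans pair is cis.
Exhaustive case analysis gives 9 geometric isomers.
Of these, 6 lack any improper symmetry element and so occur as enantiomeric pairs, giving 9 + 6 = 15 stereoisomers in total.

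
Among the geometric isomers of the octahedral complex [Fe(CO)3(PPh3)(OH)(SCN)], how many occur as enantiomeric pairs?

In an octahedral complex each vertex has one trans partner and four cis neighbours.
Systematic placement gives 4 geometric isomers: CO mer (3 arrangements); CO fac (chiral).
One of these lacks any improper symmetry element and so occurs as an enantiomeric pair, giving 4 + 1 = 5 stereoisomers in total.

1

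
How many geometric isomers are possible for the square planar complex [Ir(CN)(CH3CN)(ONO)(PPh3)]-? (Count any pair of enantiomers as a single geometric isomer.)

In a square planar complex each vertex has one trans partner and two cis neighbours.
Systematic placement gives 3 geometric isomers: (CH3CN/ONO trans, CN/PPh3 trans); (CH3CN/PPh3 trans, CN/ONO trans); (CH3CN/CN trans, ONO/PPh3 trans).

3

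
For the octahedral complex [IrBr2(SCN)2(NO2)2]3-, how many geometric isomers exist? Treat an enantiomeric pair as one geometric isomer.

5

There are 5 geometric isomers: Br trans, SCN trans, NO2 trans; Br trans, SCN cis, NO2 cis; Br cis, SCN trans, NO2 cis; Br cis, SCN cis, NO2 cis (chiral); Br cis, SCN cis, NO2 trans.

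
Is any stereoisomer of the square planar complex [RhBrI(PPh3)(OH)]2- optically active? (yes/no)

no

In a square planar complex each vertex has one trans partner and two cis neighbours.
There are 3 geometric isomers: (Br/OH trans, I/PPh3 trans); (Br/PPh3 trans, I/OH trans); (Br/I trans, OH/PPh3 trans).
Each arrangement has an internal mirror plane or centre of symmetry, so none is chiral.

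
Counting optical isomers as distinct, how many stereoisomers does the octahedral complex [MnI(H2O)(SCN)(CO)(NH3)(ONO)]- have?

An octahedron has six vertices in three trans pairs; every non-trans pair is cis.
Exhaustive case analysis gives 15 geometric isomers.
Of these, 15 lack any improper symmetry element and so occur as enantiomeric pairs, giving 15 + 15 = 30 stereoisomers in total.

30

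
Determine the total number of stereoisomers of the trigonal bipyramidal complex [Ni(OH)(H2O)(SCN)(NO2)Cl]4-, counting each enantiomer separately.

20

Systematic enumeration (placing each ligand type in turn and discarding arrangements equivalent by rotation or reflection) gives 10 geometric isomers.
Of these, 10 lack any improper symmetry element and so occur as enantiomeric pairs, giving 10 + 10 = 20 stereoisomers in total.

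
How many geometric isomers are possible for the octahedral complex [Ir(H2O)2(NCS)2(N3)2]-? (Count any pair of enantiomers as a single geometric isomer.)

The six octahedral sites form three mutually perpendicular trans pairs.
There are 5 geometric isomers: H2O trans, NCS trans, N3 trans; H2O trans, NCS cis, N3 cis; H2O cis, NCS trans, N3 cis; H2O cis, NCS cis, N3 cis (chiral); H2O cis, NCS cis, N3 trans.

5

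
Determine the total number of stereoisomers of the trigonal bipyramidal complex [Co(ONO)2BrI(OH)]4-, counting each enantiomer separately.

10

Exhaustive case analysis gives 7 geometric isomers.
Of these, 3 lack any improper symmetry element and so occur as enantiomeric pairs, giving 7 + 3 = 10 stereoisomers in total.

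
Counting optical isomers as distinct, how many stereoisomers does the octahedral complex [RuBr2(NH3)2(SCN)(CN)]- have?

8

An octahedron has six vertices in three trans pairs; every non-trans pair is cis.
The distinct arrangements are (6 in all): Br trans, NH3 cis; Br trans, NH3 trans; Br cis, NH3 cis (3 arrangements, 2 chiral); Br cis, NH3 trans.
Of these, 2 lack any improper symmetry element and so occur as enantiomeric pairs, giving 6 + 2 = 8 stereoisomers in total.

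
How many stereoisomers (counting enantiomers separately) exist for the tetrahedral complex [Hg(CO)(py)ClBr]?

2

All four vertices of a tetrahedron are equivalent and mutually adjacent, so cis/trans isomerism cannot arise.
Only one geometric arrangement is possible; it has no improper symmetry element, so it exists as a pair of enantiomers (2 stereoisomers).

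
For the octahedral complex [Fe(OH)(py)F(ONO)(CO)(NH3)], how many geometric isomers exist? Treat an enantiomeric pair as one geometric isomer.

15

Placing the ligands in turn and identifying arrangements related by rotation or reflection leaves 15 distinct geometric isomers.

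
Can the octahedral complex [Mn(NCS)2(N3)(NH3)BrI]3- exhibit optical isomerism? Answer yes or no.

yes

The six octahedral sites form three mutually perpendicular trans pairs.
Systematic enumeration (placing each ligand type in turn and discarding arrangements equivalent by rotation or reflection) gives 9 geometric isomers.
Of these, 6 lack any improper symmetry element and so occur as enantiomeric pairs, giving 9 + 6 = 15 stereoisomers in total.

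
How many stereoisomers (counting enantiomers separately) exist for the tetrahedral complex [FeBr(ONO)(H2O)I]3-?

All four vertices of a tetrahedron are equivalent and mutually adjacent, so cis/trans isomerism cannot arise.
Only one geometric arrangement is possible; it has no improper symmetry element, so it exists as a pair of enantiomers (2 stereoisomers).

2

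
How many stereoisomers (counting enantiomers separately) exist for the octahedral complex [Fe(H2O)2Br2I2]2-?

6

In an octahedral complex each vertex has one trans partner and four cis neighbours.
There are 5 geometric isomers: H2O trans, Br trans, I trans; H2O cis, Br trans, I cis; H2O cis, Br cis, I trans; H2O cis, Br cis, I cis (chiral); H2O trans, Br cis, I cis.
One of these lacks any improper symmetry element and so occurs as an enantiomeric pair, giving 5 + 1 = 6 stereoisomers in total.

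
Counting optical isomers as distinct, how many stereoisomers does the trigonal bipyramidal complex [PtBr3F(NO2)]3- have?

4

A trigonal bipyramid has two axial and three equatorial sites, which are chemically inequivalent.
Working through the distinct placements yields 4 geometric isomers: F equatorial, NO2 equatorial; F axial, NO2 equatorial; F equatorial, NO2 axial; F axial, NO2 axial.
Each arrangement has an internal mirror plane or centre of symmetry, so none is chiral.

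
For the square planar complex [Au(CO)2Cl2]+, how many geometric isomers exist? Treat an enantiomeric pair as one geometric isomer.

In a square planar complex each vertex has one trans partner and two cis neighbours.
Systematic placement gives 2 geometric isomers: CO cis; CO trans.

2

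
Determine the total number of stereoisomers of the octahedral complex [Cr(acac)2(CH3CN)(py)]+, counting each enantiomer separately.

3

Each acac is bidentate and must span two cis positions.
Systematic placement gives 2 geometric isomers: CH3CN and py mutually cis (chiral); CH3CN and py mutually trans.
One of these lacks any improper symmetry element and so occurs as an enantiomeric pair, giving 2 + 1 = 3 stereoisomers in total.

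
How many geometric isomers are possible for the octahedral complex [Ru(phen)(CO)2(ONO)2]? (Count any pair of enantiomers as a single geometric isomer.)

Each phen is bidentate and must span two cis positions.
The distinct arrangements are (3 in all): CO trans, ONO cis; CO cis, ONO cis (chiral); CO cis, ONO trans.

3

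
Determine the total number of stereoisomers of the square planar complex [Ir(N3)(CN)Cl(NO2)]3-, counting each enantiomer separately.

3

A square has two trans pairs of vertices; adjacent vertices are cis.
The distinct arrangements are (3 in all): (CN/N3 trans, Cl/NO2 trans); (CN/NO2 trans, Cl/N3 trans); (CN/Cl trans, N3/NO2 trans).
Each arrangement has an internal mirror plane or centre of symmetry, so none is chiral.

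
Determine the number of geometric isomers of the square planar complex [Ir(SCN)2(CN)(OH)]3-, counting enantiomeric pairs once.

A square has two trans pairs of vertices; adjacent vertices are cis.
The distinct arrangements are (2 in all): SCN cis; SCN trans.

2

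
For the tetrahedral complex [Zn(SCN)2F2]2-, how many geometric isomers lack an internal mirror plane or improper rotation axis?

0

All four vertices of a tetrahedron are equivalent and mutually adjacent, so cis/trans isomerism cannot arise.
Only one geometric arrangement is possible.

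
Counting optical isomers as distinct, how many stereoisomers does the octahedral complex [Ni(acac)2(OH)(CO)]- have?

An octahedron has six vertices in three trans pairs; every non-trans pair is cis.
Each acac is bidentate and must span two cis positions.
Working through the distinct placements yields 2 geometric isomers: OH and CO mutually trans; OH and CO mutually cis (chiral).
One of these lacks any improper symmetry element and so occurs as an enantiomeric pair, giving 2 + 1 = 3 stereoisomers in total.

3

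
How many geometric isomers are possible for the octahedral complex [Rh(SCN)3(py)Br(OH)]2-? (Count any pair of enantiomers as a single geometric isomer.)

4

The distinct arrangements are (4 in all): SCN mer (3 arrangements); SCN fac (chiral).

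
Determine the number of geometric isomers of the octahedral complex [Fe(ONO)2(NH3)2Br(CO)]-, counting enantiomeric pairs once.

6

The six octahedral sites form three mutually perpendicular trans pairs.
There are 6 geometric isomers: ONO trans, NH3 trans; ONO cis, NH3 cis (3 arrangements, 2 chiral); ONO trans, NH3 cis; ONO cis, NH3 trans.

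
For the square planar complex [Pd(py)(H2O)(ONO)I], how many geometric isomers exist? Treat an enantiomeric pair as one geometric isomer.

Working through the distinct placements yields 3 geometric isomers: (H2O/ONO trans, I/py trans); (H2O/py trans, I/ONO trans); (H2O/I trans, ONO/py trans).

3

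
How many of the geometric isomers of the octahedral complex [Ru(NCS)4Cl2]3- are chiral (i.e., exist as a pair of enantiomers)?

0

In an octahedral complex each vertex has one trans partner and four cis neighbours.
There are 2 geometric isomers: Cl trans; Cl cis.
Each arrangement has an internal mirror plane or centre of symmetry, so none is chiral.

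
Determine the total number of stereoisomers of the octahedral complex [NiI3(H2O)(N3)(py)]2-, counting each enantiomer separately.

There are 4 geometric isomers: I mer (3 arrangements); I fac (chiral).
One of these lacks any improper symmetry element and so occurs as an enantiomeric pair, giving 4 + 1 = 5 stereoisomers in total.

5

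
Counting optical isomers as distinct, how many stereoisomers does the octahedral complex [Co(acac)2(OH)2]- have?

Each acac is bidentate and must span two cis positions.
The distinct arrangements are (2 in all): OH trans; OH cis (chiral).
One of these lacks any improper symmetry element and so occurs as an enantiomeric pair, giving 2 + 1 = 3 stereoisomers in total.

3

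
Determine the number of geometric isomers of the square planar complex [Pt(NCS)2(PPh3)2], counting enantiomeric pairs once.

In a square planar complex each vertex has one trans partner and two cis neighbours.
There are 2 geometric isomers: NCS cis; NCS trans.

2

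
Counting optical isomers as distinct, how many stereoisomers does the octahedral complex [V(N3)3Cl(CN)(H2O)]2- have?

In an octahedral complex each vertex has one trans partner and four cis neighbours.
Systematic placement gives 4 geometric isomers: N3 mer (3 arrangements); N3 fac (chiral).
One of these lacks any improper symmetry element and so occurs as an enantiomeric pair, giving 4 + 1 = 5 stereoisomers in total.

5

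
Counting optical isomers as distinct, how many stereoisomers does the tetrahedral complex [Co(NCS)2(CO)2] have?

All four vertices of a tetrahedron are equivalent and mutually adjacent, so cis/trans isomerism cannot arise.
Only one geometric arrangement is possible.

1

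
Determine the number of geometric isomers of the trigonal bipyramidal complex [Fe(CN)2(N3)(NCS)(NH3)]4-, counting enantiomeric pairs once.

In a trigonal bipyramid the two axial positions differ from the three equatorial ones.
Systematic enumeration (placing each ligand type in turn and discarding arrangements equivalent by rotation or reflection) gives 7 geometric isomers.

7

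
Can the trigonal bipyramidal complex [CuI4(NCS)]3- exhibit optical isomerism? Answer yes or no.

no

A trigonal bipyramid has two axial and three equatorial sites, which are chemically inequivalent.
Systematic placement gives 2 geometric isomers: NCS equatorial; NCS axial.
Each arrangement has an internal mirror plane or centre of symmetry, so none is chiral.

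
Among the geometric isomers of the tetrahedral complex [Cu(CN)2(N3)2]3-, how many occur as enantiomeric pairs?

Only one geometric arrangement is possible.

0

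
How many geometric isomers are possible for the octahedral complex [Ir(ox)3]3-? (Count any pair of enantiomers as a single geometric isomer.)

1

Each ox is bidentate and must span two cis positions.
Only one geometric arrangement is possible; it has no improper symmetry element, so it exists as a pair of enantiomers (2 stereoisomers).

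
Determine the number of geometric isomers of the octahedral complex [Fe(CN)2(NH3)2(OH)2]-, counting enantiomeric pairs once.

5

An octahedron has six vertices in three trans pairs; every non-trans pair is cis.
Working through the distinct placements yields 5 geometric isomers: CN trans, NH3 trans, OH trans; CN trans, NH3 cis, OH cis; CN cis, NH3 cis, OH trans; CN cis, NH3 cis, OH cis (chiral); CN cis, NH3 trans, OH cis.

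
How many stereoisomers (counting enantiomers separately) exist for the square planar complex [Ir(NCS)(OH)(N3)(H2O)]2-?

A square has two trans pairs of vertices; adjacent vertices are cis.
Working through the distinct placements yields 3 geometric isomers: (H2O/NCS trans, N3/OH trans); (H2O/OH trans, N3/NCS trans); (H2O/N3 trans, NCS/OH trans).
Each arrangement has an internal mirror plane or centre of symmetry, so none is chiral.

3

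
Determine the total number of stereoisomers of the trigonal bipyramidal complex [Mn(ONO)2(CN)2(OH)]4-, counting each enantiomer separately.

A trigonal bipyramid has two axial and three equatorial sites, which are chemically inequivalent.
Exhaustive case analysis gives 5 geometric isomers.
One of these lacks any improper symmetry element and so occurs as an enantiomeric pair, giving 5 + 1 = 6 stereoisomers in total.

6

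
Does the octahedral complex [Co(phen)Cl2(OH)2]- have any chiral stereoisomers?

yes

An octahedron has six vertices in three trans pairs; every non-trans pair is cis.
Each phen is bidentate and must span two cis positions.
Systematic placement gives 3 geometric isomers: Cl trans, OH cis; Cl cis, OH cis (chiral); Cl cis, OH trans.
One of these lacks any improper symmetry element and so occurs as an enantiomeric pair, giving 3 + 1 = 4 stereoisomers in total.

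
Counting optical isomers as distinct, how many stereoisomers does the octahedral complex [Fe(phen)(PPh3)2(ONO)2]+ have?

4

An octahedron has six vertices in three trans pairs; every non-trans pair is cis.
Each phen is bidentate and must span two cis positions.
The distinct arrangements are (3 in all): PPh3 cis, ONO trans; PPh3 cis, ONO cis (chiral); PPh3 trans, ONO cis.
One of these lacks any improper symmetry element and so occurs as an enantiomeric pair, giving 3 + 1 = 4 stereoisomers in total.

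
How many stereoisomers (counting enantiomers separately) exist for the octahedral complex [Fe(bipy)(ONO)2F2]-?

4

The six octahedral sites form three mutually perpendicular trans pairs.
Each bipy is bidentate and must span two cis positions.
Working through the distinct placements yields 3 geometric isomers: ONO cis, F trans; ONO cis, F cis (chiral); ONO trans, F cis.
One of these lacks any improper symmetry element and so occurs as an enantiomeric pair, giving 3 + 1 = 4 stereoisomers in total.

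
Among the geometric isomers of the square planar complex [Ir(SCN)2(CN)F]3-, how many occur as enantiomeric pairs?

In a square planar complex each vertex has one trans partner and two cis neighbours.
There are 2 geometric isomers: SCN cis; SCN trans.
Each arrangement has an internal mirror plane or centre of symmetry, so none is chiral.

0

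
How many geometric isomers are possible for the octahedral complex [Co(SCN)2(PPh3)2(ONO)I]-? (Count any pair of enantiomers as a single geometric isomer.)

In an octahedral complex each vertex has one trans partner and four cis neighbours.
The distinct arrangements are (6 in all): SCN trans, PPh3 trans; SCN cis, PPh3 cis (3 arrangements, 2 chiral); SCN trans, PPh3 cis; SCN cis, PPh3 trans.

6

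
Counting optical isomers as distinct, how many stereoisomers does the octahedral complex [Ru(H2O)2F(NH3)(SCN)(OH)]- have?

In an octahedral complex each vertex has one trans partner and four cis neighbours.
Systematic enumeration (placing each ligand type in turn and discarding arrangements equivalent by rotation or reflection) gives 9 geometric isomers.
Of these, 6 lack any improper symmetry element and so occur as enantiomeric pairs, giving 9 + 6 = 15 stereoisomers in total.

15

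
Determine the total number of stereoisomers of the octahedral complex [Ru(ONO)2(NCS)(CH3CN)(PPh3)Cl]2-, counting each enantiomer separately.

An octahedron has six vertices in three trans pairs; every non-trans pair is cis.
Placing the ligands in turn and identifying arrangements related by rotation or reflection leaves 9 distinct geometric isomers.
Of these, 6 lack any improper symmetry element and so occur as enantiomeric pairs, giving 9 + 6 = 15 stereoisomers in total.

15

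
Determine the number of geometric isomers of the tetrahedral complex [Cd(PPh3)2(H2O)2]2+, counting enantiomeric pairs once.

1

All four vertices of a tetrahedron are equivalent and mutually adjacent, so cis/trans isomerism cannot arise.
Only one geometric arrangement is possible.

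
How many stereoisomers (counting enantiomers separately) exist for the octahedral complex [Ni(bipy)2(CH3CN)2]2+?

Each bipy is bidentate and must span two cis positions.
Systematic placement gives 2 geometric isomers: CH3CN trans; CH3CN cis (chiral).
One of these lacks any improper symmetry element and so occurs as an enantiomeric pair, giving 2 + 1 = 3 stereoisomers in total.

3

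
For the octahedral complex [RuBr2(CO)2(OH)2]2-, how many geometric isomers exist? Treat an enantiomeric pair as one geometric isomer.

Systematic placement gives 5 geometric isomers: Br trans, CO trans, OH trans; Br trans, CO cis, OH cis; Br cis, CO cis, OH trans; Br cis, CO cis, OH cis (chiral); Br cis, CO trans, OH cis.

5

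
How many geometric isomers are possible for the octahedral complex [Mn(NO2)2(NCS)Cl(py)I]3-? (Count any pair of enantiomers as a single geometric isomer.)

An octahedron has six vertices in three trans pairs; every non-trans pair is cis.
Systematic enumeration (placing each ligand type in turn and discarding arrangements equivalent by rotation or reflection) gives 9 geometric isomers.

9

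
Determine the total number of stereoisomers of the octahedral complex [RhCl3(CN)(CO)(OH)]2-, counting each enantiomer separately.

The six octahedral sites form three mutually perpendicular trans pairs.
There are 4 geometric isomers: Cl mer (3 arrangements); Cl fac (chiral).
One of these lacks any improper symmetry element and so occurs as an enantiomeric pair, giving 4 + 1 = 5 stereoisomers in total.

5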